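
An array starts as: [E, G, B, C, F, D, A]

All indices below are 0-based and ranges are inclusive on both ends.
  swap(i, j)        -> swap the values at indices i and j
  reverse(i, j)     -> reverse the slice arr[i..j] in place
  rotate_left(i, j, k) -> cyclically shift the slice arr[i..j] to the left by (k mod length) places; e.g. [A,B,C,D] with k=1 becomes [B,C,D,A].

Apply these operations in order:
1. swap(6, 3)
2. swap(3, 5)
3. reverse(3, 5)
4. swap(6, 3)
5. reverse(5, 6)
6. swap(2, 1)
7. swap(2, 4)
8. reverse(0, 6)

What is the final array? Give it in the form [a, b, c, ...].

After 1 (swap(6, 3)): [E, G, B, A, F, D, C]
After 2 (swap(3, 5)): [E, G, B, D, F, A, C]
After 3 (reverse(3, 5)): [E, G, B, A, F, D, C]
After 4 (swap(6, 3)): [E, G, B, C, F, D, A]
After 5 (reverse(5, 6)): [E, G, B, C, F, A, D]
After 6 (swap(2, 1)): [E, B, G, C, F, A, D]
After 7 (swap(2, 4)): [E, B, F, C, G, A, D]
After 8 (reverse(0, 6)): [D, A, G, C, F, B, E]

Answer: [D, A, G, C, F, B, E]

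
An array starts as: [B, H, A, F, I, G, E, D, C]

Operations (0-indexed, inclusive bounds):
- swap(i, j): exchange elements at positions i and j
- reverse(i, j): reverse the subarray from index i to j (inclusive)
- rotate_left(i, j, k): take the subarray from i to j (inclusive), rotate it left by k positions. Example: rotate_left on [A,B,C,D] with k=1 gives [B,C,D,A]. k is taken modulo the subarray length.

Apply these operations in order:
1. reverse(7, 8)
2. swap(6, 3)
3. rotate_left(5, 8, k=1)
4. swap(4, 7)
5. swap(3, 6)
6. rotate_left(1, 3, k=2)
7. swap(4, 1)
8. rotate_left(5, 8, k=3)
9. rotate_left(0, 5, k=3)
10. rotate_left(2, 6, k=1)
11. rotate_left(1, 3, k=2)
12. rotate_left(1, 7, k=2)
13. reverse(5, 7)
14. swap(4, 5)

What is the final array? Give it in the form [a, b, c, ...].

Answer: [A, B, H, F, C, G, D, E, I]

Derivation:
After 1 (reverse(7, 8)): [B, H, A, F, I, G, E, C, D]
After 2 (swap(6, 3)): [B, H, A, E, I, G, F, C, D]
After 3 (rotate_left(5, 8, k=1)): [B, H, A, E, I, F, C, D, G]
After 4 (swap(4, 7)): [B, H, A, E, D, F, C, I, G]
After 5 (swap(3, 6)): [B, H, A, C, D, F, E, I, G]
After 6 (rotate_left(1, 3, k=2)): [B, C, H, A, D, F, E, I, G]
After 7 (swap(4, 1)): [B, D, H, A, C, F, E, I, G]
After 8 (rotate_left(5, 8, k=3)): [B, D, H, A, C, G, F, E, I]
After 9 (rotate_left(0, 5, k=3)): [A, C, G, B, D, H, F, E, I]
After 10 (rotate_left(2, 6, k=1)): [A, C, B, D, H, F, G, E, I]
After 11 (rotate_left(1, 3, k=2)): [A, D, C, B, H, F, G, E, I]
After 12 (rotate_left(1, 7, k=2)): [A, B, H, F, G, E, D, C, I]
After 13 (reverse(5, 7)): [A, B, H, F, G, C, D, E, I]
After 14 (swap(4, 5)): [A, B, H, F, C, G, D, E, I]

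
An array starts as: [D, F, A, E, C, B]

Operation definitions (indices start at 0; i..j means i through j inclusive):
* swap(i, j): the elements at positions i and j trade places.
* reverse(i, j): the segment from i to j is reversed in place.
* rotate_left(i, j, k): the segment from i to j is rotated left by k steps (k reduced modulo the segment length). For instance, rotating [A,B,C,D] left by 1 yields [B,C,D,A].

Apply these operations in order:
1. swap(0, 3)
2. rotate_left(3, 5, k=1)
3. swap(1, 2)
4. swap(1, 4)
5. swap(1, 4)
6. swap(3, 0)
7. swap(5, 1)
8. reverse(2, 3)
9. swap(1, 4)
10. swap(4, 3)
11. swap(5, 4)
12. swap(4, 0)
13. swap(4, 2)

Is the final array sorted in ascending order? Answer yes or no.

After 1 (swap(0, 3)): [E, F, A, D, C, B]
After 2 (rotate_left(3, 5, k=1)): [E, F, A, C, B, D]
After 3 (swap(1, 2)): [E, A, F, C, B, D]
After 4 (swap(1, 4)): [E, B, F, C, A, D]
After 5 (swap(1, 4)): [E, A, F, C, B, D]
After 6 (swap(3, 0)): [C, A, F, E, B, D]
After 7 (swap(5, 1)): [C, D, F, E, B, A]
After 8 (reverse(2, 3)): [C, D, E, F, B, A]
After 9 (swap(1, 4)): [C, B, E, F, D, A]
After 10 (swap(4, 3)): [C, B, E, D, F, A]
After 11 (swap(5, 4)): [C, B, E, D, A, F]
After 12 (swap(4, 0)): [A, B, E, D, C, F]
After 13 (swap(4, 2)): [A, B, C, D, E, F]

Answer: yes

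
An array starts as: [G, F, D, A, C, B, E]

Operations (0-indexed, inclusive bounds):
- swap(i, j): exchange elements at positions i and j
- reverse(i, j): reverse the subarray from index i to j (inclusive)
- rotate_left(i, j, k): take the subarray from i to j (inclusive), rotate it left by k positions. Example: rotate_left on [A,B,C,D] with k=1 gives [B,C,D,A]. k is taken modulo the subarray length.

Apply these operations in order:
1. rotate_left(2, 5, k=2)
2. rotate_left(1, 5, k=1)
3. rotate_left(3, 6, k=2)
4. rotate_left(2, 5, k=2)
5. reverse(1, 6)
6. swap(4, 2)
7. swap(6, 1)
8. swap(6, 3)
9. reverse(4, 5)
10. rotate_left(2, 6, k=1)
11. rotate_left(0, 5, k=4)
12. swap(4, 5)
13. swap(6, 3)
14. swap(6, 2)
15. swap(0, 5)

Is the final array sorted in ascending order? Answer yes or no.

After 1 (rotate_left(2, 5, k=2)): [G, F, C, B, D, A, E]
After 2 (rotate_left(1, 5, k=1)): [G, C, B, D, A, F, E]
After 3 (rotate_left(3, 6, k=2)): [G, C, B, F, E, D, A]
After 4 (rotate_left(2, 5, k=2)): [G, C, E, D, B, F, A]
After 5 (reverse(1, 6)): [G, A, F, B, D, E, C]
After 6 (swap(4, 2)): [G, A, D, B, F, E, C]
After 7 (swap(6, 1)): [G, C, D, B, F, E, A]
After 8 (swap(6, 3)): [G, C, D, A, F, E, B]
After 9 (reverse(4, 5)): [G, C, D, A, E, F, B]
After 10 (rotate_left(2, 6, k=1)): [G, C, A, E, F, B, D]
After 11 (rotate_left(0, 5, k=4)): [F, B, G, C, A, E, D]
After 12 (swap(4, 5)): [F, B, G, C, E, A, D]
After 13 (swap(6, 3)): [F, B, G, D, E, A, C]
After 14 (swap(6, 2)): [F, B, C, D, E, A, G]
After 15 (swap(0, 5)): [A, B, C, D, E, F, G]

Answer: yes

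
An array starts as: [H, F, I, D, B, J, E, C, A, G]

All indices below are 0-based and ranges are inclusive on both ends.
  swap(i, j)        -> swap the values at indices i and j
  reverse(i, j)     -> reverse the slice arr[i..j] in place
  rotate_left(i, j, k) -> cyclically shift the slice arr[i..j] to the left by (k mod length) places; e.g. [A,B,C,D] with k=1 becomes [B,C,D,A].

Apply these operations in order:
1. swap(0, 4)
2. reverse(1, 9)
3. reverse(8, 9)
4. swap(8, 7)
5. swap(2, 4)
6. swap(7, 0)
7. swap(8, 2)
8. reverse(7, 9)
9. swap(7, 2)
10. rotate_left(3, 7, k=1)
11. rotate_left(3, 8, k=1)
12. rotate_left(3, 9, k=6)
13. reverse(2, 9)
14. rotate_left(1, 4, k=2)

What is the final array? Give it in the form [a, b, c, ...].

After 1 (swap(0, 4)): [B, F, I, D, H, J, E, C, A, G]
After 2 (reverse(1, 9)): [B, G, A, C, E, J, H, D, I, F]
After 3 (reverse(8, 9)): [B, G, A, C, E, J, H, D, F, I]
After 4 (swap(8, 7)): [B, G, A, C, E, J, H, F, D, I]
After 5 (swap(2, 4)): [B, G, E, C, A, J, H, F, D, I]
After 6 (swap(7, 0)): [F, G, E, C, A, J, H, B, D, I]
After 7 (swap(8, 2)): [F, G, D, C, A, J, H, B, E, I]
After 8 (reverse(7, 9)): [F, G, D, C, A, J, H, I, E, B]
After 9 (swap(7, 2)): [F, G, I, C, A, J, H, D, E, B]
After 10 (rotate_left(3, 7, k=1)): [F, G, I, A, J, H, D, C, E, B]
After 11 (rotate_left(3, 8, k=1)): [F, G, I, J, H, D, C, E, A, B]
After 12 (rotate_left(3, 9, k=6)): [F, G, I, B, J, H, D, C, E, A]
After 13 (reverse(2, 9)): [F, G, A, E, C, D, H, J, B, I]
After 14 (rotate_left(1, 4, k=2)): [F, E, C, G, A, D, H, J, B, I]

Answer: [F, E, C, G, A, D, H, J, B, I]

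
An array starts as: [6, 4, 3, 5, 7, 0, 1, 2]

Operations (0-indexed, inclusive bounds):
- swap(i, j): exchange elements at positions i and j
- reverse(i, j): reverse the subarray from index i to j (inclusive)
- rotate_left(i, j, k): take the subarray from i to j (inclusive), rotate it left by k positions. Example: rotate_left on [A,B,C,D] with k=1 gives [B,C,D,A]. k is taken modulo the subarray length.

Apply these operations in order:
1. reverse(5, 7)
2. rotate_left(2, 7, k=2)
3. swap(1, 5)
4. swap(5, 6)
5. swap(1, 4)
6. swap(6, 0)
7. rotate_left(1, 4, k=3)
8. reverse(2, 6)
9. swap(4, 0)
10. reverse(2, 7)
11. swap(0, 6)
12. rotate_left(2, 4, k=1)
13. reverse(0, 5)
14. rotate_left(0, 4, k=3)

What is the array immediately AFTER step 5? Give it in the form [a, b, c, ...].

Answer: [6, 1, 7, 2, 0, 3, 4, 5]

Derivation:
After 1 (reverse(5, 7)): [6, 4, 3, 5, 7, 2, 1, 0]
After 2 (rotate_left(2, 7, k=2)): [6, 4, 7, 2, 1, 0, 3, 5]
After 3 (swap(1, 5)): [6, 0, 7, 2, 1, 4, 3, 5]
After 4 (swap(5, 6)): [6, 0, 7, 2, 1, 3, 4, 5]
After 5 (swap(1, 4)): [6, 1, 7, 2, 0, 3, 4, 5]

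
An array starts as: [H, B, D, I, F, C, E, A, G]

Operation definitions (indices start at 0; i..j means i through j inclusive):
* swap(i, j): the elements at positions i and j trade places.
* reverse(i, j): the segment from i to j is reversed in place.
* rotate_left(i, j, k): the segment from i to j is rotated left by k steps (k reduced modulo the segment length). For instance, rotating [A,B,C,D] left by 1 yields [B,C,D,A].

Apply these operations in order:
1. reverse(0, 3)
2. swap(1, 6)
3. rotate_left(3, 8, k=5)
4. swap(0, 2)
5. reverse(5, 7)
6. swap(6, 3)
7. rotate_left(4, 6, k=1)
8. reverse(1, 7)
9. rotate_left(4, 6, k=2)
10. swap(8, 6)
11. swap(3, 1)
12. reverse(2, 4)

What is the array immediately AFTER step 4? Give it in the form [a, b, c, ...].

After 1 (reverse(0, 3)): [I, D, B, H, F, C, E, A, G]
After 2 (swap(1, 6)): [I, E, B, H, F, C, D, A, G]
After 3 (rotate_left(3, 8, k=5)): [I, E, B, G, H, F, C, D, A]
After 4 (swap(0, 2)): [B, E, I, G, H, F, C, D, A]

Answer: [B, E, I, G, H, F, C, D, A]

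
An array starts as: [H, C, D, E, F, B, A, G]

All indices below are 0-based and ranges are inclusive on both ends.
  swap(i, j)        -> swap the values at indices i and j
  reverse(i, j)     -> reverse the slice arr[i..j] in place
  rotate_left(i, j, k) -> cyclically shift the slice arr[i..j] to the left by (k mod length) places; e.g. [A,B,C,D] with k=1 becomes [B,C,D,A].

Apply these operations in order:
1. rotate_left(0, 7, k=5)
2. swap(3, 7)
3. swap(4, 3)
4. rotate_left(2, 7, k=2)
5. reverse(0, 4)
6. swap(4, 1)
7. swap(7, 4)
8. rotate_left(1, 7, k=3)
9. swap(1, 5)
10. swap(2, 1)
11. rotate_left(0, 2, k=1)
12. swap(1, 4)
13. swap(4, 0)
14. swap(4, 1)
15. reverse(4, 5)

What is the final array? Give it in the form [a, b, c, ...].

Answer: [B, H, E, G, C, D, F, A]

Derivation:
After 1 (rotate_left(0, 7, k=5)): [B, A, G, H, C, D, E, F]
After 2 (swap(3, 7)): [B, A, G, F, C, D, E, H]
After 3 (swap(4, 3)): [B, A, G, C, F, D, E, H]
After 4 (rotate_left(2, 7, k=2)): [B, A, F, D, E, H, G, C]
After 5 (reverse(0, 4)): [E, D, F, A, B, H, G, C]
After 6 (swap(4, 1)): [E, B, F, A, D, H, G, C]
After 7 (swap(7, 4)): [E, B, F, A, C, H, G, D]
After 8 (rotate_left(1, 7, k=3)): [E, C, H, G, D, B, F, A]
After 9 (swap(1, 5)): [E, B, H, G, D, C, F, A]
After 10 (swap(2, 1)): [E, H, B, G, D, C, F, A]
After 11 (rotate_left(0, 2, k=1)): [H, B, E, G, D, C, F, A]
After 12 (swap(1, 4)): [H, D, E, G, B, C, F, A]
After 13 (swap(4, 0)): [B, D, E, G, H, C, F, A]
After 14 (swap(4, 1)): [B, H, E, G, D, C, F, A]
After 15 (reverse(4, 5)): [B, H, E, G, C, D, F, A]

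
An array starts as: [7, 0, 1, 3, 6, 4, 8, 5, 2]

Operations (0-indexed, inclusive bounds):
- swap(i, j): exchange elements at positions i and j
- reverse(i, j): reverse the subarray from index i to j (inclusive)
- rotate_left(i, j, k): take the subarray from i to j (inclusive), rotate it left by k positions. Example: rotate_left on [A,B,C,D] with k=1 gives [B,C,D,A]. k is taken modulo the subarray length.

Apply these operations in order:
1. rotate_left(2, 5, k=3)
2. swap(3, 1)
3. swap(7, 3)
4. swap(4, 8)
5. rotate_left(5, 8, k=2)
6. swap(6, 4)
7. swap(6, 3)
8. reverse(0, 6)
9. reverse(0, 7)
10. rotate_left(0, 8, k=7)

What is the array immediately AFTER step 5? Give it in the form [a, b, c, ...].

Answer: [7, 1, 4, 5, 2, 0, 3, 6, 8]

Derivation:
After 1 (rotate_left(2, 5, k=3)): [7, 0, 4, 1, 3, 6, 8, 5, 2]
After 2 (swap(3, 1)): [7, 1, 4, 0, 3, 6, 8, 5, 2]
After 3 (swap(7, 3)): [7, 1, 4, 5, 3, 6, 8, 0, 2]
After 4 (swap(4, 8)): [7, 1, 4, 5, 2, 6, 8, 0, 3]
After 5 (rotate_left(5, 8, k=2)): [7, 1, 4, 5, 2, 0, 3, 6, 8]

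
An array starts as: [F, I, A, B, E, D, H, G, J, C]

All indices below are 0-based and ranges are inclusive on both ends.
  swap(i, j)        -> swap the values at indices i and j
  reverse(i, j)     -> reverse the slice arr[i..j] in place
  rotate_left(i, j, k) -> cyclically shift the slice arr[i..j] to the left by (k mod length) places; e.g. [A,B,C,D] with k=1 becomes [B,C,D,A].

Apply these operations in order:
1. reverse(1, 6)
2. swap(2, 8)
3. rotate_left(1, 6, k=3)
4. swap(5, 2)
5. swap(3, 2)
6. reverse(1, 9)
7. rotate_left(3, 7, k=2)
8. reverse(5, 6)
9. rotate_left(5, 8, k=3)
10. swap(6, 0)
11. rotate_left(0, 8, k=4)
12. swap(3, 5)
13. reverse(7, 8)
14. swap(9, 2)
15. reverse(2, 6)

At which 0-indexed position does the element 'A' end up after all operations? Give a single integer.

Answer: 7

Derivation:
After 1 (reverse(1, 6)): [F, H, D, E, B, A, I, G, J, C]
After 2 (swap(2, 8)): [F, H, J, E, B, A, I, G, D, C]
After 3 (rotate_left(1, 6, k=3)): [F, B, A, I, H, J, E, G, D, C]
After 4 (swap(5, 2)): [F, B, J, I, H, A, E, G, D, C]
After 5 (swap(3, 2)): [F, B, I, J, H, A, E, G, D, C]
After 6 (reverse(1, 9)): [F, C, D, G, E, A, H, J, I, B]
After 7 (rotate_left(3, 7, k=2)): [F, C, D, A, H, J, G, E, I, B]
After 8 (reverse(5, 6)): [F, C, D, A, H, G, J, E, I, B]
After 9 (rotate_left(5, 8, k=3)): [F, C, D, A, H, I, G, J, E, B]
After 10 (swap(6, 0)): [G, C, D, A, H, I, F, J, E, B]
After 11 (rotate_left(0, 8, k=4)): [H, I, F, J, E, G, C, D, A, B]
After 12 (swap(3, 5)): [H, I, F, G, E, J, C, D, A, B]
After 13 (reverse(7, 8)): [H, I, F, G, E, J, C, A, D, B]
After 14 (swap(9, 2)): [H, I, B, G, E, J, C, A, D, F]
After 15 (reverse(2, 6)): [H, I, C, J, E, G, B, A, D, F]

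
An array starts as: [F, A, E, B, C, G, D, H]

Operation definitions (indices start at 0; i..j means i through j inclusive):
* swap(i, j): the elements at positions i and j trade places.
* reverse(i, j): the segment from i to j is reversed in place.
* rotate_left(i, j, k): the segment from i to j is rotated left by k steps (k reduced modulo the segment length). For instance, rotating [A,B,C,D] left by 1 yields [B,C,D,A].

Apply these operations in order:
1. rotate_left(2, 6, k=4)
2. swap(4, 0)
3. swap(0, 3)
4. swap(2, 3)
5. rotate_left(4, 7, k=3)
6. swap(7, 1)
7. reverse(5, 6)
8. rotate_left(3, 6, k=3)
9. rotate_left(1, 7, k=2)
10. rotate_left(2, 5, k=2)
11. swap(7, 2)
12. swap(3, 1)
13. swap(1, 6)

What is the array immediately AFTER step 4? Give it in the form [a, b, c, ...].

Answer: [E, A, B, D, F, C, G, H]

Derivation:
After 1 (rotate_left(2, 6, k=4)): [F, A, D, E, B, C, G, H]
After 2 (swap(4, 0)): [B, A, D, E, F, C, G, H]
After 3 (swap(0, 3)): [E, A, D, B, F, C, G, H]
After 4 (swap(2, 3)): [E, A, B, D, F, C, G, H]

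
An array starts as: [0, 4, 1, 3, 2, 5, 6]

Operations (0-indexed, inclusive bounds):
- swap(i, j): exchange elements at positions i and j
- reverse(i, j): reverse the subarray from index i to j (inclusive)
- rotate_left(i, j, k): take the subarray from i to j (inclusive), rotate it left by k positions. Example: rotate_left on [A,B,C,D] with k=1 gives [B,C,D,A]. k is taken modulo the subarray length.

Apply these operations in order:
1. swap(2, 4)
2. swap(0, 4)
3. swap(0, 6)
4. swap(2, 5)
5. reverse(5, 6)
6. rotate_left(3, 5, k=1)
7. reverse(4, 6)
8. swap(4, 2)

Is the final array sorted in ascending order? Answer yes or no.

Answer: no

Derivation:
After 1 (swap(2, 4)): [0, 4, 2, 3, 1, 5, 6]
After 2 (swap(0, 4)): [1, 4, 2, 3, 0, 5, 6]
After 3 (swap(0, 6)): [6, 4, 2, 3, 0, 5, 1]
After 4 (swap(2, 5)): [6, 4, 5, 3, 0, 2, 1]
After 5 (reverse(5, 6)): [6, 4, 5, 3, 0, 1, 2]
After 6 (rotate_left(3, 5, k=1)): [6, 4, 5, 0, 1, 3, 2]
After 7 (reverse(4, 6)): [6, 4, 5, 0, 2, 3, 1]
After 8 (swap(4, 2)): [6, 4, 2, 0, 5, 3, 1]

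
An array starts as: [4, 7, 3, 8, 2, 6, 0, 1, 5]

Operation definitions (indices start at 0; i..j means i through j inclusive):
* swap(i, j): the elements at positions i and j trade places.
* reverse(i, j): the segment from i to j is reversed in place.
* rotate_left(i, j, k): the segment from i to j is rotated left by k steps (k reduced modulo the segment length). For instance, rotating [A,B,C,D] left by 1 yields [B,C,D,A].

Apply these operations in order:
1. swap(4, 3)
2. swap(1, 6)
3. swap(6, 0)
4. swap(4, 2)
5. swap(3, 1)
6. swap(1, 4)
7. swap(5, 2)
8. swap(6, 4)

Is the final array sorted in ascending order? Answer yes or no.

Answer: no

Derivation:
After 1 (swap(4, 3)): [4, 7, 3, 2, 8, 6, 0, 1, 5]
After 2 (swap(1, 6)): [4, 0, 3, 2, 8, 6, 7, 1, 5]
After 3 (swap(6, 0)): [7, 0, 3, 2, 8, 6, 4, 1, 5]
After 4 (swap(4, 2)): [7, 0, 8, 2, 3, 6, 4, 1, 5]
After 5 (swap(3, 1)): [7, 2, 8, 0, 3, 6, 4, 1, 5]
After 6 (swap(1, 4)): [7, 3, 8, 0, 2, 6, 4, 1, 5]
After 7 (swap(5, 2)): [7, 3, 6, 0, 2, 8, 4, 1, 5]
After 8 (swap(6, 4)): [7, 3, 6, 0, 4, 8, 2, 1, 5]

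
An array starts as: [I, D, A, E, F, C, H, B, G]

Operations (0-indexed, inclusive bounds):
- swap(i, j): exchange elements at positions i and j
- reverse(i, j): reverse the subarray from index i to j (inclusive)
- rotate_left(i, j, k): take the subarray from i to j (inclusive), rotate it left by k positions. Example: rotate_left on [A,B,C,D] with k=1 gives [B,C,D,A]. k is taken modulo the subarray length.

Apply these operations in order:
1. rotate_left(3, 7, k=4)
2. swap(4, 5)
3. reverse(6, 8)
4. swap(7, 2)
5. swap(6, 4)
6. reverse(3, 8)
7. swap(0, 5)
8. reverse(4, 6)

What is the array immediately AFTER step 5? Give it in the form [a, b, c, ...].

After 1 (rotate_left(3, 7, k=4)): [I, D, A, B, E, F, C, H, G]
After 2 (swap(4, 5)): [I, D, A, B, F, E, C, H, G]
After 3 (reverse(6, 8)): [I, D, A, B, F, E, G, H, C]
After 4 (swap(7, 2)): [I, D, H, B, F, E, G, A, C]
After 5 (swap(6, 4)): [I, D, H, B, G, E, F, A, C]

Answer: [I, D, H, B, G, E, F, A, C]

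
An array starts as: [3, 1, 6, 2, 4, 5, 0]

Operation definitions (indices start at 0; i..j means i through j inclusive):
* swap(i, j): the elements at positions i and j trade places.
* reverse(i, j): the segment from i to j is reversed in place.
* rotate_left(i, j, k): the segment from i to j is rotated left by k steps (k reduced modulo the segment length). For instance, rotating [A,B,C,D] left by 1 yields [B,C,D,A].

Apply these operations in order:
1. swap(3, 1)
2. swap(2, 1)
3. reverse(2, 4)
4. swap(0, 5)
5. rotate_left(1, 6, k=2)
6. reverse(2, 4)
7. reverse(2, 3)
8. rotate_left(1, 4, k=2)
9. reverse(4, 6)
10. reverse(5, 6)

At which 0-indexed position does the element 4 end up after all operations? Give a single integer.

After 1 (swap(3, 1)): [3, 2, 6, 1, 4, 5, 0]
After 2 (swap(2, 1)): [3, 6, 2, 1, 4, 5, 0]
After 3 (reverse(2, 4)): [3, 6, 4, 1, 2, 5, 0]
After 4 (swap(0, 5)): [5, 6, 4, 1, 2, 3, 0]
After 5 (rotate_left(1, 6, k=2)): [5, 1, 2, 3, 0, 6, 4]
After 6 (reverse(2, 4)): [5, 1, 0, 3, 2, 6, 4]
After 7 (reverse(2, 3)): [5, 1, 3, 0, 2, 6, 4]
After 8 (rotate_left(1, 4, k=2)): [5, 0, 2, 1, 3, 6, 4]
After 9 (reverse(4, 6)): [5, 0, 2, 1, 4, 6, 3]
After 10 (reverse(5, 6)): [5, 0, 2, 1, 4, 3, 6]

Answer: 4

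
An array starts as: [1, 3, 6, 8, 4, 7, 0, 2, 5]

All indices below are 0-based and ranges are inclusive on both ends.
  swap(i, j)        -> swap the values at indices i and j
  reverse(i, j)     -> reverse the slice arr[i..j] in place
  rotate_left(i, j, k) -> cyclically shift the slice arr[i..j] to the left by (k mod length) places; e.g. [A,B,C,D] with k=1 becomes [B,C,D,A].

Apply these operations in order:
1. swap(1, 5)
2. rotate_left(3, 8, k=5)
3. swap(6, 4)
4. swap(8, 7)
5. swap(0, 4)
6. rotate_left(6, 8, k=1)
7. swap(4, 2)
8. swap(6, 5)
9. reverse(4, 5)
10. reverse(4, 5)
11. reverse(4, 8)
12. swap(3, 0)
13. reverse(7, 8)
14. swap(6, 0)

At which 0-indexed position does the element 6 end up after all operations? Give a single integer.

Answer: 7

Derivation:
After 1 (swap(1, 5)): [1, 7, 6, 8, 4, 3, 0, 2, 5]
After 2 (rotate_left(3, 8, k=5)): [1, 7, 6, 5, 8, 4, 3, 0, 2]
After 3 (swap(6, 4)): [1, 7, 6, 5, 3, 4, 8, 0, 2]
After 4 (swap(8, 7)): [1, 7, 6, 5, 3, 4, 8, 2, 0]
After 5 (swap(0, 4)): [3, 7, 6, 5, 1, 4, 8, 2, 0]
After 6 (rotate_left(6, 8, k=1)): [3, 7, 6, 5, 1, 4, 2, 0, 8]
After 7 (swap(4, 2)): [3, 7, 1, 5, 6, 4, 2, 0, 8]
After 8 (swap(6, 5)): [3, 7, 1, 5, 6, 2, 4, 0, 8]
After 9 (reverse(4, 5)): [3, 7, 1, 5, 2, 6, 4, 0, 8]
After 10 (reverse(4, 5)): [3, 7, 1, 5, 6, 2, 4, 0, 8]
After 11 (reverse(4, 8)): [3, 7, 1, 5, 8, 0, 4, 2, 6]
After 12 (swap(3, 0)): [5, 7, 1, 3, 8, 0, 4, 2, 6]
After 13 (reverse(7, 8)): [5, 7, 1, 3, 8, 0, 4, 6, 2]
After 14 (swap(6, 0)): [4, 7, 1, 3, 8, 0, 5, 6, 2]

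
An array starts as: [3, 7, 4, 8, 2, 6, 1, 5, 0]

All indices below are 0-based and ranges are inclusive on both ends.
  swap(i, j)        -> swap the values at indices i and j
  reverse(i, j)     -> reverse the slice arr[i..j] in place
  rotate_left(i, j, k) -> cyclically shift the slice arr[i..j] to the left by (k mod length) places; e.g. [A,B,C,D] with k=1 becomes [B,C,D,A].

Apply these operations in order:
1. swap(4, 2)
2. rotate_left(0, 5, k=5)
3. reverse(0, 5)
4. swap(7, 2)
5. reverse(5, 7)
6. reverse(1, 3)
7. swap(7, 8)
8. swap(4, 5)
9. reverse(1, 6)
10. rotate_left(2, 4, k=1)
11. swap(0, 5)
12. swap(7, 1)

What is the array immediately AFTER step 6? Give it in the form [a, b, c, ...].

Answer: [4, 7, 5, 8, 3, 2, 1, 6, 0]

Derivation:
After 1 (swap(4, 2)): [3, 7, 2, 8, 4, 6, 1, 5, 0]
After 2 (rotate_left(0, 5, k=5)): [6, 3, 7, 2, 8, 4, 1, 5, 0]
After 3 (reverse(0, 5)): [4, 8, 2, 7, 3, 6, 1, 5, 0]
After 4 (swap(7, 2)): [4, 8, 5, 7, 3, 6, 1, 2, 0]
After 5 (reverse(5, 7)): [4, 8, 5, 7, 3, 2, 1, 6, 0]
After 6 (reverse(1, 3)): [4, 7, 5, 8, 3, 2, 1, 6, 0]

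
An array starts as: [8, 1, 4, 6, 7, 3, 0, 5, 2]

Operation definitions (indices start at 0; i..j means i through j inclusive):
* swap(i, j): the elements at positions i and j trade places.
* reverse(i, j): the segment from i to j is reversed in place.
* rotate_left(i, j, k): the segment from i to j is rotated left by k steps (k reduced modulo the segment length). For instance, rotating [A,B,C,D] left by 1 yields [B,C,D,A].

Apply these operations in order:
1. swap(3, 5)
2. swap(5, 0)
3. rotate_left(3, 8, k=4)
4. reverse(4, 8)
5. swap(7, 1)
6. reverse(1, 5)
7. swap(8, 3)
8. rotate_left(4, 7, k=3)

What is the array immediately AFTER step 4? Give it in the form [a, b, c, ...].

Answer: [6, 1, 4, 5, 0, 8, 7, 3, 2]

Derivation:
After 1 (swap(3, 5)): [8, 1, 4, 3, 7, 6, 0, 5, 2]
After 2 (swap(5, 0)): [6, 1, 4, 3, 7, 8, 0, 5, 2]
After 3 (rotate_left(3, 8, k=4)): [6, 1, 4, 5, 2, 3, 7, 8, 0]
After 4 (reverse(4, 8)): [6, 1, 4, 5, 0, 8, 7, 3, 2]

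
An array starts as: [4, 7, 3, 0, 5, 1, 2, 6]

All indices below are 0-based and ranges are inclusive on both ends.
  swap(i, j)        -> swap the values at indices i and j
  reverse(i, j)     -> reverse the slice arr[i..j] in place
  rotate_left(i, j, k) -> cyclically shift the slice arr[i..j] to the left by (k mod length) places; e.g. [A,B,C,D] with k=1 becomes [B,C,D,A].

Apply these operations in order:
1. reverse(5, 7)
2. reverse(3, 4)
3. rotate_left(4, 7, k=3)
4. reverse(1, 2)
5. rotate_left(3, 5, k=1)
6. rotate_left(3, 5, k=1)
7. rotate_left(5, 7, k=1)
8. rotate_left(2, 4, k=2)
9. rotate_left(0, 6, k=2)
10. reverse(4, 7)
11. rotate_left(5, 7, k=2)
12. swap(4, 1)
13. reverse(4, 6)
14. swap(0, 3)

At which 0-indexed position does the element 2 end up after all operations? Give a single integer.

After 1 (reverse(5, 7)): [4, 7, 3, 0, 5, 6, 2, 1]
After 2 (reverse(3, 4)): [4, 7, 3, 5, 0, 6, 2, 1]
After 3 (rotate_left(4, 7, k=3)): [4, 7, 3, 5, 1, 0, 6, 2]
After 4 (reverse(1, 2)): [4, 3, 7, 5, 1, 0, 6, 2]
After 5 (rotate_left(3, 5, k=1)): [4, 3, 7, 1, 0, 5, 6, 2]
After 6 (rotate_left(3, 5, k=1)): [4, 3, 7, 0, 5, 1, 6, 2]
After 7 (rotate_left(5, 7, k=1)): [4, 3, 7, 0, 5, 6, 2, 1]
After 8 (rotate_left(2, 4, k=2)): [4, 3, 5, 7, 0, 6, 2, 1]
After 9 (rotate_left(0, 6, k=2)): [5, 7, 0, 6, 2, 4, 3, 1]
After 10 (reverse(4, 7)): [5, 7, 0, 6, 1, 3, 4, 2]
After 11 (rotate_left(5, 7, k=2)): [5, 7, 0, 6, 1, 2, 3, 4]
After 12 (swap(4, 1)): [5, 1, 0, 6, 7, 2, 3, 4]
After 13 (reverse(4, 6)): [5, 1, 0, 6, 3, 2, 7, 4]
After 14 (swap(0, 3)): [6, 1, 0, 5, 3, 2, 7, 4]

Answer: 5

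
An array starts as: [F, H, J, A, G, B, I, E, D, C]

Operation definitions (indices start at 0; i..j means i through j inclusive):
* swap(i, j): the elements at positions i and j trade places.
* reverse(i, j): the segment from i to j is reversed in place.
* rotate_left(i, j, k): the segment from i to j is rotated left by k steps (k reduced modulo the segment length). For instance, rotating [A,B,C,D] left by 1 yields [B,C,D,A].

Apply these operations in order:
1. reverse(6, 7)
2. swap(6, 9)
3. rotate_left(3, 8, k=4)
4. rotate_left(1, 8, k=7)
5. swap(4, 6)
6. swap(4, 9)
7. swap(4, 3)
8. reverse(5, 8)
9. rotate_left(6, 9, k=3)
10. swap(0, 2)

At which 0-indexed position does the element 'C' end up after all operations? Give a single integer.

After 1 (reverse(6, 7)): [F, H, J, A, G, B, E, I, D, C]
After 2 (swap(6, 9)): [F, H, J, A, G, B, C, I, D, E]
After 3 (rotate_left(3, 8, k=4)): [F, H, J, I, D, A, G, B, C, E]
After 4 (rotate_left(1, 8, k=7)): [F, C, H, J, I, D, A, G, B, E]
After 5 (swap(4, 6)): [F, C, H, J, A, D, I, G, B, E]
After 6 (swap(4, 9)): [F, C, H, J, E, D, I, G, B, A]
After 7 (swap(4, 3)): [F, C, H, E, J, D, I, G, B, A]
After 8 (reverse(5, 8)): [F, C, H, E, J, B, G, I, D, A]
After 9 (rotate_left(6, 9, k=3)): [F, C, H, E, J, B, A, G, I, D]
After 10 (swap(0, 2)): [H, C, F, E, J, B, A, G, I, D]

Answer: 1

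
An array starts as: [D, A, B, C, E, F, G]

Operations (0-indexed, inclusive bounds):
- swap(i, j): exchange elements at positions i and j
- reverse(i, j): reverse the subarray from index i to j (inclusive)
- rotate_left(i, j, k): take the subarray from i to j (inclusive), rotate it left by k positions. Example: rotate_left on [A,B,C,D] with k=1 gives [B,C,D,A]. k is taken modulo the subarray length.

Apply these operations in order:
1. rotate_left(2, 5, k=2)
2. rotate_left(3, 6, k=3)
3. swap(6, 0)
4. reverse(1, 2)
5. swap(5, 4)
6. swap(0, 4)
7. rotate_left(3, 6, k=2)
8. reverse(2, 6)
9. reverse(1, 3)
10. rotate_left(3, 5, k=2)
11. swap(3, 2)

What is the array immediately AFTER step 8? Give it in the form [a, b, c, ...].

After 1 (rotate_left(2, 5, k=2)): [D, A, E, F, B, C, G]
After 2 (rotate_left(3, 6, k=3)): [D, A, E, G, F, B, C]
After 3 (swap(6, 0)): [C, A, E, G, F, B, D]
After 4 (reverse(1, 2)): [C, E, A, G, F, B, D]
After 5 (swap(5, 4)): [C, E, A, G, B, F, D]
After 6 (swap(0, 4)): [B, E, A, G, C, F, D]
After 7 (rotate_left(3, 6, k=2)): [B, E, A, F, D, G, C]
After 8 (reverse(2, 6)): [B, E, C, G, D, F, A]

Answer: [B, E, C, G, D, F, A]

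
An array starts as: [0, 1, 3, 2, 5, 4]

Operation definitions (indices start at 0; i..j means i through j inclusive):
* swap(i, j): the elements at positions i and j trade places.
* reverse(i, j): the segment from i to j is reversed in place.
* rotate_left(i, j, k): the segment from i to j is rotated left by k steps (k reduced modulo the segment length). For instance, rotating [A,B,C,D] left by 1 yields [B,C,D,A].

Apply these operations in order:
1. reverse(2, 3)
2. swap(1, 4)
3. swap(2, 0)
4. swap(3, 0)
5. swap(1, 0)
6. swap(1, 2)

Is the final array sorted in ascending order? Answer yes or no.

After 1 (reverse(2, 3)): [0, 1, 2, 3, 5, 4]
After 2 (swap(1, 4)): [0, 5, 2, 3, 1, 4]
After 3 (swap(2, 0)): [2, 5, 0, 3, 1, 4]
After 4 (swap(3, 0)): [3, 5, 0, 2, 1, 4]
After 5 (swap(1, 0)): [5, 3, 0, 2, 1, 4]
After 6 (swap(1, 2)): [5, 0, 3, 2, 1, 4]

Answer: no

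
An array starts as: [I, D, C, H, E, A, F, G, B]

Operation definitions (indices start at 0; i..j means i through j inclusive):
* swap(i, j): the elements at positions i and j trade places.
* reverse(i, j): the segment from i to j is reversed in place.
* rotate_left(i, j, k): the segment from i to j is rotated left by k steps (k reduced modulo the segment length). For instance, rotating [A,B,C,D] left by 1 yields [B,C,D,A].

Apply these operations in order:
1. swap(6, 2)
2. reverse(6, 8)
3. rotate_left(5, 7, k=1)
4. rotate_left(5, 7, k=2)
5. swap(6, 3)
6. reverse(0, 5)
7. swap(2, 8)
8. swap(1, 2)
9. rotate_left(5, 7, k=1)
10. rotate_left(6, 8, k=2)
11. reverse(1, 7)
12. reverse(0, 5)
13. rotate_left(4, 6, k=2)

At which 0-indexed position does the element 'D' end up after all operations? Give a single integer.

After 1 (swap(6, 2)): [I, D, F, H, E, A, C, G, B]
After 2 (reverse(6, 8)): [I, D, F, H, E, A, B, G, C]
After 3 (rotate_left(5, 7, k=1)): [I, D, F, H, E, B, G, A, C]
After 4 (rotate_left(5, 7, k=2)): [I, D, F, H, E, A, B, G, C]
After 5 (swap(6, 3)): [I, D, F, B, E, A, H, G, C]
After 6 (reverse(0, 5)): [A, E, B, F, D, I, H, G, C]
After 7 (swap(2, 8)): [A, E, C, F, D, I, H, G, B]
After 8 (swap(1, 2)): [A, C, E, F, D, I, H, G, B]
After 9 (rotate_left(5, 7, k=1)): [A, C, E, F, D, H, G, I, B]
After 10 (rotate_left(6, 8, k=2)): [A, C, E, F, D, H, B, G, I]
After 11 (reverse(1, 7)): [A, G, B, H, D, F, E, C, I]
After 12 (reverse(0, 5)): [F, D, H, B, G, A, E, C, I]
After 13 (rotate_left(4, 6, k=2)): [F, D, H, B, E, G, A, C, I]

Answer: 1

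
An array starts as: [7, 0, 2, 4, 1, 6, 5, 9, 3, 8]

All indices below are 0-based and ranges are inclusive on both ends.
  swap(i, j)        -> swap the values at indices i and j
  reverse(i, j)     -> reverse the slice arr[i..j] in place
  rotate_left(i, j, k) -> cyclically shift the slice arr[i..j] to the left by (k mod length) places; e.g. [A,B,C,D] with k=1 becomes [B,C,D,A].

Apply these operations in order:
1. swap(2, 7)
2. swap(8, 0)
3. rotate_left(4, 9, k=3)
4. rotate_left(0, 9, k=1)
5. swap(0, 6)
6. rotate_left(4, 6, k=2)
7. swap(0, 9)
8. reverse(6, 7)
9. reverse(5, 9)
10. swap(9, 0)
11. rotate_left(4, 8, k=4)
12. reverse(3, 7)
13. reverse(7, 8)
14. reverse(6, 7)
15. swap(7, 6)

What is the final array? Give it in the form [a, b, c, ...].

Answer: [7, 9, 4, 5, 1, 0, 6, 8, 2, 3]

Derivation:
After 1 (swap(2, 7)): [7, 0, 9, 4, 1, 6, 5, 2, 3, 8]
After 2 (swap(8, 0)): [3, 0, 9, 4, 1, 6, 5, 2, 7, 8]
After 3 (rotate_left(4, 9, k=3)): [3, 0, 9, 4, 2, 7, 8, 1, 6, 5]
After 4 (rotate_left(0, 9, k=1)): [0, 9, 4, 2, 7, 8, 1, 6, 5, 3]
After 5 (swap(0, 6)): [1, 9, 4, 2, 7, 8, 0, 6, 5, 3]
After 6 (rotate_left(4, 6, k=2)): [1, 9, 4, 2, 0, 7, 8, 6, 5, 3]
After 7 (swap(0, 9)): [3, 9, 4, 2, 0, 7, 8, 6, 5, 1]
After 8 (reverse(6, 7)): [3, 9, 4, 2, 0, 7, 6, 8, 5, 1]
After 9 (reverse(5, 9)): [3, 9, 4, 2, 0, 1, 5, 8, 6, 7]
After 10 (swap(9, 0)): [7, 9, 4, 2, 0, 1, 5, 8, 6, 3]
After 11 (rotate_left(4, 8, k=4)): [7, 9, 4, 2, 6, 0, 1, 5, 8, 3]
After 12 (reverse(3, 7)): [7, 9, 4, 5, 1, 0, 6, 2, 8, 3]
After 13 (reverse(7, 8)): [7, 9, 4, 5, 1, 0, 6, 8, 2, 3]
After 14 (reverse(6, 7)): [7, 9, 4, 5, 1, 0, 8, 6, 2, 3]
After 15 (swap(7, 6)): [7, 9, 4, 5, 1, 0, 6, 8, 2, 3]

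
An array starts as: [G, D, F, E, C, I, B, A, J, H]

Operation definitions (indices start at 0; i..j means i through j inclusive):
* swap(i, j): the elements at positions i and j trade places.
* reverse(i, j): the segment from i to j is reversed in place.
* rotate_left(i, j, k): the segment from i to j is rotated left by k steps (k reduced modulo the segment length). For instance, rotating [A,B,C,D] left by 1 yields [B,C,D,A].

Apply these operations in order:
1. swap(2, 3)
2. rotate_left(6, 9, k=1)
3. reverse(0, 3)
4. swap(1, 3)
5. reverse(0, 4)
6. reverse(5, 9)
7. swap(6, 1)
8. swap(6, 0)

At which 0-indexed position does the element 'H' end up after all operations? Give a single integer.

Answer: 1

Derivation:
After 1 (swap(2, 3)): [G, D, E, F, C, I, B, A, J, H]
After 2 (rotate_left(6, 9, k=1)): [G, D, E, F, C, I, A, J, H, B]
After 3 (reverse(0, 3)): [F, E, D, G, C, I, A, J, H, B]
After 4 (swap(1, 3)): [F, G, D, E, C, I, A, J, H, B]
After 5 (reverse(0, 4)): [C, E, D, G, F, I, A, J, H, B]
After 6 (reverse(5, 9)): [C, E, D, G, F, B, H, J, A, I]
After 7 (swap(6, 1)): [C, H, D, G, F, B, E, J, A, I]
After 8 (swap(6, 0)): [E, H, D, G, F, B, C, J, A, I]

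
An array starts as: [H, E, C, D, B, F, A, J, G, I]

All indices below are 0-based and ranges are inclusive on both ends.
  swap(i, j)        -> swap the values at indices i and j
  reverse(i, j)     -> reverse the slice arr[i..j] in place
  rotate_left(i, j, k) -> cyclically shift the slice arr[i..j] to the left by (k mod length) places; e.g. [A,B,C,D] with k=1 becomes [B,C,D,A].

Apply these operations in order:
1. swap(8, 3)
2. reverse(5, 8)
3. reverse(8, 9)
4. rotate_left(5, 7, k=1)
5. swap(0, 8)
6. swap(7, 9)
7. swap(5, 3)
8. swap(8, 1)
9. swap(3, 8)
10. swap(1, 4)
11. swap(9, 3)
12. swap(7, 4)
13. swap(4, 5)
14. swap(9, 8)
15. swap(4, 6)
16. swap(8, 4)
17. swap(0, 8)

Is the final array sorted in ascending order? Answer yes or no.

Answer: yes

Derivation:
After 1 (swap(8, 3)): [H, E, C, G, B, F, A, J, D, I]
After 2 (reverse(5, 8)): [H, E, C, G, B, D, J, A, F, I]
After 3 (reverse(8, 9)): [H, E, C, G, B, D, J, A, I, F]
After 4 (rotate_left(5, 7, k=1)): [H, E, C, G, B, J, A, D, I, F]
After 5 (swap(0, 8)): [I, E, C, G, B, J, A, D, H, F]
After 6 (swap(7, 9)): [I, E, C, G, B, J, A, F, H, D]
After 7 (swap(5, 3)): [I, E, C, J, B, G, A, F, H, D]
After 8 (swap(8, 1)): [I, H, C, J, B, G, A, F, E, D]
After 9 (swap(3, 8)): [I, H, C, E, B, G, A, F, J, D]
After 10 (swap(1, 4)): [I, B, C, E, H, G, A, F, J, D]
After 11 (swap(9, 3)): [I, B, C, D, H, G, A, F, J, E]
After 12 (swap(7, 4)): [I, B, C, D, F, G, A, H, J, E]
After 13 (swap(4, 5)): [I, B, C, D, G, F, A, H, J, E]
After 14 (swap(9, 8)): [I, B, C, D, G, F, A, H, E, J]
After 15 (swap(4, 6)): [I, B, C, D, A, F, G, H, E, J]
After 16 (swap(8, 4)): [I, B, C, D, E, F, G, H, A, J]
After 17 (swap(0, 8)): [A, B, C, D, E, F, G, H, I, J]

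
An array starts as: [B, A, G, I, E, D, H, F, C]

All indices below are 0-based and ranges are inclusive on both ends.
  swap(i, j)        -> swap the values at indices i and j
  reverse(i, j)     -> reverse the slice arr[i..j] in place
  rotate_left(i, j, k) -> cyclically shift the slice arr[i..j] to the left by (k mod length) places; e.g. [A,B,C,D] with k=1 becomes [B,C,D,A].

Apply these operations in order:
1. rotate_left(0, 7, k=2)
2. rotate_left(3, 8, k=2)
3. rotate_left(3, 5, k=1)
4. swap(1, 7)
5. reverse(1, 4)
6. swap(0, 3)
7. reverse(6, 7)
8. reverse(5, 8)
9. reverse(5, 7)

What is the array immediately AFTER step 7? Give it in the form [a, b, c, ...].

Answer: [E, A, B, G, D, F, I, C, H]

Derivation:
After 1 (rotate_left(0, 7, k=2)): [G, I, E, D, H, F, B, A, C]
After 2 (rotate_left(3, 8, k=2)): [G, I, E, F, B, A, C, D, H]
After 3 (rotate_left(3, 5, k=1)): [G, I, E, B, A, F, C, D, H]
After 4 (swap(1, 7)): [G, D, E, B, A, F, C, I, H]
After 5 (reverse(1, 4)): [G, A, B, E, D, F, C, I, H]
After 6 (swap(0, 3)): [E, A, B, G, D, F, C, I, H]
After 7 (reverse(6, 7)): [E, A, B, G, D, F, I, C, H]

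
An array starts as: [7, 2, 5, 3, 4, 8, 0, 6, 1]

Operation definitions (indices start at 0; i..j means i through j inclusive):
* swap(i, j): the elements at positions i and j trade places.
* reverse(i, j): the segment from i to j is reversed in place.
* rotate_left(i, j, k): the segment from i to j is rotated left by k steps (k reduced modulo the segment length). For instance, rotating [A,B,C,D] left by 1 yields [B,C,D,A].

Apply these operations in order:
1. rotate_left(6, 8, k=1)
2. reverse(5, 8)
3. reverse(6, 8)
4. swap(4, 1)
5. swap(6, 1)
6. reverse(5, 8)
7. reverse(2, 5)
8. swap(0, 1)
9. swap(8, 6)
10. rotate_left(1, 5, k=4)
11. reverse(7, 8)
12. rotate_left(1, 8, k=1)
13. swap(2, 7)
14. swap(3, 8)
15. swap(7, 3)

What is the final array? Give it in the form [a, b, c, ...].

Answer: [8, 7, 4, 1, 3, 0, 6, 5, 2]

Derivation:
After 1 (rotate_left(6, 8, k=1)): [7, 2, 5, 3, 4, 8, 6, 1, 0]
After 2 (reverse(5, 8)): [7, 2, 5, 3, 4, 0, 1, 6, 8]
After 3 (reverse(6, 8)): [7, 2, 5, 3, 4, 0, 8, 6, 1]
After 4 (swap(4, 1)): [7, 4, 5, 3, 2, 0, 8, 6, 1]
After 5 (swap(6, 1)): [7, 8, 5, 3, 2, 0, 4, 6, 1]
After 6 (reverse(5, 8)): [7, 8, 5, 3, 2, 1, 6, 4, 0]
After 7 (reverse(2, 5)): [7, 8, 1, 2, 3, 5, 6, 4, 0]
After 8 (swap(0, 1)): [8, 7, 1, 2, 3, 5, 6, 4, 0]
After 9 (swap(8, 6)): [8, 7, 1, 2, 3, 5, 0, 4, 6]
After 10 (rotate_left(1, 5, k=4)): [8, 5, 7, 1, 2, 3, 0, 4, 6]
After 11 (reverse(7, 8)): [8, 5, 7, 1, 2, 3, 0, 6, 4]
After 12 (rotate_left(1, 8, k=1)): [8, 7, 1, 2, 3, 0, 6, 4, 5]
After 13 (swap(2, 7)): [8, 7, 4, 2, 3, 0, 6, 1, 5]
After 14 (swap(3, 8)): [8, 7, 4, 5, 3, 0, 6, 1, 2]
After 15 (swap(7, 3)): [8, 7, 4, 1, 3, 0, 6, 5, 2]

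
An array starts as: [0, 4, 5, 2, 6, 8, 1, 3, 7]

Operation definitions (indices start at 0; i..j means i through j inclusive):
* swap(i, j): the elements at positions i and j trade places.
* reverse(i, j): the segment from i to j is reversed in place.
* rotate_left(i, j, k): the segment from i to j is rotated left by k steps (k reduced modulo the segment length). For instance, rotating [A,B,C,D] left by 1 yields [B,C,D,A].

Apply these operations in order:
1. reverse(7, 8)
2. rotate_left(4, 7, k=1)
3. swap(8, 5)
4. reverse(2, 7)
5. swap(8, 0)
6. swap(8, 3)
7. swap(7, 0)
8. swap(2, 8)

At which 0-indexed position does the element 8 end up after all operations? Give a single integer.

After 1 (reverse(7, 8)): [0, 4, 5, 2, 6, 8, 1, 7, 3]
After 2 (rotate_left(4, 7, k=1)): [0, 4, 5, 2, 8, 1, 7, 6, 3]
After 3 (swap(8, 5)): [0, 4, 5, 2, 8, 3, 7, 6, 1]
After 4 (reverse(2, 7)): [0, 4, 6, 7, 3, 8, 2, 5, 1]
After 5 (swap(8, 0)): [1, 4, 6, 7, 3, 8, 2, 5, 0]
After 6 (swap(8, 3)): [1, 4, 6, 0, 3, 8, 2, 5, 7]
After 7 (swap(7, 0)): [5, 4, 6, 0, 3, 8, 2, 1, 7]
After 8 (swap(2, 8)): [5, 4, 7, 0, 3, 8, 2, 1, 6]

Answer: 5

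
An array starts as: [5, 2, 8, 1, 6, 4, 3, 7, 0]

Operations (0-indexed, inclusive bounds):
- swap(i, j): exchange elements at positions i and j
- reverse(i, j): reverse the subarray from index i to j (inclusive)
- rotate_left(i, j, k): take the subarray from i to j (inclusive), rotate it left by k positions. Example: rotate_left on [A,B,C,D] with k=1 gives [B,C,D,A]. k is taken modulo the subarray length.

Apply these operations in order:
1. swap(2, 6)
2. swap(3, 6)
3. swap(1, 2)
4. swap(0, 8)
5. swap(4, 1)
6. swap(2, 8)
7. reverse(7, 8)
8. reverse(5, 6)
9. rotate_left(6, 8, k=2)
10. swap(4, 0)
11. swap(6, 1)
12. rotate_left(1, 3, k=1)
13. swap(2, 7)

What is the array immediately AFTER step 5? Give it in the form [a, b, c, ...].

Answer: [0, 6, 2, 8, 3, 4, 1, 7, 5]

Derivation:
After 1 (swap(2, 6)): [5, 2, 3, 1, 6, 4, 8, 7, 0]
After 2 (swap(3, 6)): [5, 2, 3, 8, 6, 4, 1, 7, 0]
After 3 (swap(1, 2)): [5, 3, 2, 8, 6, 4, 1, 7, 0]
After 4 (swap(0, 8)): [0, 3, 2, 8, 6, 4, 1, 7, 5]
After 5 (swap(4, 1)): [0, 6, 2, 8, 3, 4, 1, 7, 5]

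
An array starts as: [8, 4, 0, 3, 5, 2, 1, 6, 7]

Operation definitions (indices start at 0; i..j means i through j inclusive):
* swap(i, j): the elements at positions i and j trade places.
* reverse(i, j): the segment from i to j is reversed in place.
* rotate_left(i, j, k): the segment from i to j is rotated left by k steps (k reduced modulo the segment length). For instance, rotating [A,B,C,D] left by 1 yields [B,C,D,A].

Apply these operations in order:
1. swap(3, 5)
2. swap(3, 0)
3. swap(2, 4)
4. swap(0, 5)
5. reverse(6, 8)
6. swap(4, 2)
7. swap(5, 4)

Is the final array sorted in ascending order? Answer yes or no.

Answer: no

Derivation:
After 1 (swap(3, 5)): [8, 4, 0, 2, 5, 3, 1, 6, 7]
After 2 (swap(3, 0)): [2, 4, 0, 8, 5, 3, 1, 6, 7]
After 3 (swap(2, 4)): [2, 4, 5, 8, 0, 3, 1, 6, 7]
After 4 (swap(0, 5)): [3, 4, 5, 8, 0, 2, 1, 6, 7]
After 5 (reverse(6, 8)): [3, 4, 5, 8, 0, 2, 7, 6, 1]
After 6 (swap(4, 2)): [3, 4, 0, 8, 5, 2, 7, 6, 1]
After 7 (swap(5, 4)): [3, 4, 0, 8, 2, 5, 7, 6, 1]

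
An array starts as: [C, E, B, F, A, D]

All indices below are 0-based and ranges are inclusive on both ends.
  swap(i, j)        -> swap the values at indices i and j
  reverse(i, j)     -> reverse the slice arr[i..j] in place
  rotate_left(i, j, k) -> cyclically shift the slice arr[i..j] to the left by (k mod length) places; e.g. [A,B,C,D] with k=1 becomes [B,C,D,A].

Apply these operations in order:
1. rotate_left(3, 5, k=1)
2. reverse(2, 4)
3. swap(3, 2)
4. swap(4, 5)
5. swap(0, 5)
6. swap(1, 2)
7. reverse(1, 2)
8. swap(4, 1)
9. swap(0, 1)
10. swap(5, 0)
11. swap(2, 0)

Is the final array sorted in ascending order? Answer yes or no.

Answer: yes

Derivation:
After 1 (rotate_left(3, 5, k=1)): [C, E, B, A, D, F]
After 2 (reverse(2, 4)): [C, E, D, A, B, F]
After 3 (swap(3, 2)): [C, E, A, D, B, F]
After 4 (swap(4, 5)): [C, E, A, D, F, B]
After 5 (swap(0, 5)): [B, E, A, D, F, C]
After 6 (swap(1, 2)): [B, A, E, D, F, C]
After 7 (reverse(1, 2)): [B, E, A, D, F, C]
After 8 (swap(4, 1)): [B, F, A, D, E, C]
After 9 (swap(0, 1)): [F, B, A, D, E, C]
After 10 (swap(5, 0)): [C, B, A, D, E, F]
After 11 (swap(2, 0)): [A, B, C, D, E, F]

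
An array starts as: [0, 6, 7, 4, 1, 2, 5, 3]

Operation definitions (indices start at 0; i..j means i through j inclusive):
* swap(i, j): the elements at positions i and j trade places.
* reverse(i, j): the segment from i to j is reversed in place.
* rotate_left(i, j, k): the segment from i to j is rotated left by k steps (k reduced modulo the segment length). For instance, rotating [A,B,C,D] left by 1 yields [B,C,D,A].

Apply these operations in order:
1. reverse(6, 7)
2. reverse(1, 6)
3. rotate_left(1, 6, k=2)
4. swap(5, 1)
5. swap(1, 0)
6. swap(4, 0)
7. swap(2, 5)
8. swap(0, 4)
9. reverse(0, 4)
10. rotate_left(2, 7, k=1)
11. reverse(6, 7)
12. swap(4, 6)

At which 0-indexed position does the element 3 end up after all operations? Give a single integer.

After 1 (reverse(6, 7)): [0, 6, 7, 4, 1, 2, 3, 5]
After 2 (reverse(1, 6)): [0, 3, 2, 1, 4, 7, 6, 5]
After 3 (rotate_left(1, 6, k=2)): [0, 1, 4, 7, 6, 3, 2, 5]
After 4 (swap(5, 1)): [0, 3, 4, 7, 6, 1, 2, 5]
After 5 (swap(1, 0)): [3, 0, 4, 7, 6, 1, 2, 5]
After 6 (swap(4, 0)): [6, 0, 4, 7, 3, 1, 2, 5]
After 7 (swap(2, 5)): [6, 0, 1, 7, 3, 4, 2, 5]
After 8 (swap(0, 4)): [3, 0, 1, 7, 6, 4, 2, 5]
After 9 (reverse(0, 4)): [6, 7, 1, 0, 3, 4, 2, 5]
After 10 (rotate_left(2, 7, k=1)): [6, 7, 0, 3, 4, 2, 5, 1]
After 11 (reverse(6, 7)): [6, 7, 0, 3, 4, 2, 1, 5]
After 12 (swap(4, 6)): [6, 7, 0, 3, 1, 2, 4, 5]

Answer: 3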